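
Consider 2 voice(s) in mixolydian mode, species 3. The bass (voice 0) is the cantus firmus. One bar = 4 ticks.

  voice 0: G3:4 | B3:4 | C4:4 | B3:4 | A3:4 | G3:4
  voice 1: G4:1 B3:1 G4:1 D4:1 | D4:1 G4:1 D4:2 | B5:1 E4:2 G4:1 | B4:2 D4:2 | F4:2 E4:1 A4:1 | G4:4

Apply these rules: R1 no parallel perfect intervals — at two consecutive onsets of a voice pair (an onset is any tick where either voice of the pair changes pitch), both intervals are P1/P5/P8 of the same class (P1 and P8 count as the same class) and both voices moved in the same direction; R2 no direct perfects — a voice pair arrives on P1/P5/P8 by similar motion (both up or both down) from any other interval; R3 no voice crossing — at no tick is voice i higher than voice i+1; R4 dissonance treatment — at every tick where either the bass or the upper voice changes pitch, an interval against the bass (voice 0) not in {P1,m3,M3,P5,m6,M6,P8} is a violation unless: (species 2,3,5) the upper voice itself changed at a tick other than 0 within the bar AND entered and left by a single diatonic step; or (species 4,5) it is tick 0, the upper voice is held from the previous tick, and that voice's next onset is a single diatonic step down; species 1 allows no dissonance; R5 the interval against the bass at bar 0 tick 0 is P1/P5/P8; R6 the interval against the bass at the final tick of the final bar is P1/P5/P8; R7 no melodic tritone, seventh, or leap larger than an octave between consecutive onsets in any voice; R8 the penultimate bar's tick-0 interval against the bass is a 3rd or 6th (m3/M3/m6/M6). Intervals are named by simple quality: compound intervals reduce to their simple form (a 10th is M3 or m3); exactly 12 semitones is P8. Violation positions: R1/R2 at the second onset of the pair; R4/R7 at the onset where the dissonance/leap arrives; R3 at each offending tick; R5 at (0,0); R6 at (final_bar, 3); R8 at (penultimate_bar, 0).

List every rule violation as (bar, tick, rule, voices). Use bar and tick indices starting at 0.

bar 0: v0=G3 v1=G4 downbeat P8
bar 1: v0=B3 v1=D4 downbeat m3
bar 2: v0=C4 v1=B5 downbeat M7
bar 3: v0=B3 v1=B4 downbeat P8
bar 4: v0=A3 v1=F4 downbeat m6
bar 5: v0=G3 v1=G4 downbeat P8
  -> R4 @ bar 2 tick 0 v(0, 1): C4/B5 M7 untreated
  -> R7 @ bar 2 tick 0 v(1,): D4->B5 leap 21st
  -> R7 @ bar 2 tick 1 v(1,): B5->E4 leap 19st
  -> R1 @ bar 5 tick 0 v(0, 1): A3/A4 P8 -> G3/G4 P8 similar

(2, 0, R4, (0, 1))
(2, 0, R7, (1,))
(2, 1, R7, (1,))
(5, 0, R1, (0, 1))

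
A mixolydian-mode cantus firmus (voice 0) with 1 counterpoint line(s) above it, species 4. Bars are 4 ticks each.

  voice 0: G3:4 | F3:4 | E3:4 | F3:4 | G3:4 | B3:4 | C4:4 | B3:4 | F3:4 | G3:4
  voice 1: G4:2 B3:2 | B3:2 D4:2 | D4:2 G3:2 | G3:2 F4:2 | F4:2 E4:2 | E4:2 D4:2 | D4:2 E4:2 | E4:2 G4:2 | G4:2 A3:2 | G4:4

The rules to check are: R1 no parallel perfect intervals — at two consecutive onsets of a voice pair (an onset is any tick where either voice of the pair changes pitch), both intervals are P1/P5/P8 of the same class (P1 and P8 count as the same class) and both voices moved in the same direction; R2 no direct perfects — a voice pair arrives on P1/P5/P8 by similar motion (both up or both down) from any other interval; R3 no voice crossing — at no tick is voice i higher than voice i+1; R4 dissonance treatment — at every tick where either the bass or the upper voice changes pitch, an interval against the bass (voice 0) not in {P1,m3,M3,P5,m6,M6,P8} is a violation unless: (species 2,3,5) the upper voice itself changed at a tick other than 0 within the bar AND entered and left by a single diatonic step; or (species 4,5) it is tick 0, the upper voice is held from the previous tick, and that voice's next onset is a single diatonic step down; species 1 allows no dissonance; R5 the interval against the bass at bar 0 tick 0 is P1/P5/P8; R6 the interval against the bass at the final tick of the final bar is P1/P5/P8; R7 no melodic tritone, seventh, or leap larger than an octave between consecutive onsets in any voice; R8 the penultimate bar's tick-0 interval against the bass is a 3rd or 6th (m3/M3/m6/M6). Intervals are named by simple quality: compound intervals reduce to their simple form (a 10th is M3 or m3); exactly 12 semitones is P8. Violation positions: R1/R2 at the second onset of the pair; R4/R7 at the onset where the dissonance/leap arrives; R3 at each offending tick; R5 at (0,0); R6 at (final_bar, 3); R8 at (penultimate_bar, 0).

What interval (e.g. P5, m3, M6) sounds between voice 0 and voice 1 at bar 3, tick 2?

voice 0=F3 voice 1=F4 -> P8

P8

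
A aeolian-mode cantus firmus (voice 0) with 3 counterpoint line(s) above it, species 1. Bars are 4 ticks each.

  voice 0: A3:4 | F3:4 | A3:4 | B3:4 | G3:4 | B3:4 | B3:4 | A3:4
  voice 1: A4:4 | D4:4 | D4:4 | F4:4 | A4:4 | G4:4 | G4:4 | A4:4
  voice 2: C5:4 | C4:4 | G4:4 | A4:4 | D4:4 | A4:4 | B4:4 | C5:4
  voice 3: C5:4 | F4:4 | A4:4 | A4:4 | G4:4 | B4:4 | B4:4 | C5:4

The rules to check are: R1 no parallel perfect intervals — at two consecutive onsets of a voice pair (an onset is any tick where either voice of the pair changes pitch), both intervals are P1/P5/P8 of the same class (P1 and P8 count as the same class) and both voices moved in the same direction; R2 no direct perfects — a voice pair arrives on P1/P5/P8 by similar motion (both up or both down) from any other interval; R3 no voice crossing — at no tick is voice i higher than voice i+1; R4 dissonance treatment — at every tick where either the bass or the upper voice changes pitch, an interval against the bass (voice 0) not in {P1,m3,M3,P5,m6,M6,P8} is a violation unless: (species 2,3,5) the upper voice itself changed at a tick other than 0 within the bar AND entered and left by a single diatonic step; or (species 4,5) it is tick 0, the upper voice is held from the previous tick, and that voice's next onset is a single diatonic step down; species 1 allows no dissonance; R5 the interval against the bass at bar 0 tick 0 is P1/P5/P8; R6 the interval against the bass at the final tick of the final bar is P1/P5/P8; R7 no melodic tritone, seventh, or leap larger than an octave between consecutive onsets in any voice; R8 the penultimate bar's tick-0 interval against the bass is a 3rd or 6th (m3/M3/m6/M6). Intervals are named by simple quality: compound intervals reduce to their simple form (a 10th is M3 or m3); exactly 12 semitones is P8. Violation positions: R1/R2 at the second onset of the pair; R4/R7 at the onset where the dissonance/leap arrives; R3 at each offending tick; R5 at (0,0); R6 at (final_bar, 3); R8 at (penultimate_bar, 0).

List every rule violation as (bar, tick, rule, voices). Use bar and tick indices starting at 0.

(0, 0, R5, (0, 2))
(0, 0, R5, (0, 3))
(1, 0, R2, (0, 2))
(1, 0, R2, (0, 3))
(1, 0, R3, (1, 2))
(1, 1, R3, (1, 2))
(1, 2, R3, (1, 2))
(1, 3, R3, (1, 2))
(2, 0, R1, (0, 3))
(2, 0, R4, (0, 1))
(2, 0, R4, (0, 2))
(3, 0, R4, (0, 1))
(3, 0, R4, (0, 2))
(3, 0, R4, (0, 3))
(4, 0, R2, (0, 2))
(4, 0, R2, (0, 3))
(4, 0, R3, (1, 2))
(4, 0, R4, (0, 1))
(4, 1, R3, (1, 2))
(4, 2, R3, (1, 2))
(4, 3, R3, (1, 2))
(5, 0, R1, (0, 3))
(5, 0, R4, (0, 2))
(6, 0, R8, (0, 2))
(6, 0, R8, (0, 3))
(7, 0, R1, (2, 3))
(7, 3, R6, (0, 2))
(7, 3, R6, (0, 3))

bar 0: v0=A3 v1=A4 v2=C5 v3=C5 downbeat m3
bar 1: v0=F3 v1=D4 v2=C4 v3=F4 downbeat P8
bar 2: v0=A3 v1=D4 v2=G4 v3=A4 downbeat P8
bar 3: v0=B3 v1=F4 v2=A4 v3=A4 downbeat m7
bar 4: v0=G3 v1=A4 v2=D4 v3=G4 downbeat P8
bar 5: v0=B3 v1=G4 v2=A4 v3=B4 downbeat P8
bar 6: v0=B3 v1=G4 v2=B4 v3=B4 downbeat P8
bar 7: v0=A3 v1=A4 v2=C5 v3=C5 downbeat m3
  -> R5 @ bar 0 tick 0 v(0, 2): opens on m3
  -> R5 @ bar 0 tick 0 v(0, 3): opens on m3
  -> R2 @ bar 1 tick 0 v(0, 2): A3/C5 m3 -> F3/C4 P5 similar
  -> R2 @ bar 1 tick 0 v(0, 3): A3/C5 m3 -> F3/F4 P8 similar
  -> R3 @ bar 1 tick 0 v(1, 2): D4 above C4
  -> R3 @ bar 1 tick 1 v(1, 2): D4 above C4
  -> R3 @ bar 1 tick 2 v(1, 2): D4 above C4
  -> R3 @ bar 1 tick 3 v(1, 2): D4 above C4
  -> R1 @ bar 2 tick 0 v(0, 3): F3/F4 P8 -> A3/A4 P8 similar
  -> R4 @ bar 2 tick 0 v(0, 1): A3/D4 P4 untreated
  -> R4 @ bar 2 tick 0 v(0, 2): A3/G4 m7 untreated
  -> R4 @ bar 3 tick 0 v(0, 1): B3/F4 TT untreated
  -> R4 @ bar 3 tick 0 v(0, 2): B3/A4 m7 untreated
  -> R4 @ bar 3 tick 0 v(0, 3): B3/A4 m7 untreated
  -> R2 @ bar 4 tick 0 v(0, 2): B3/A4 m7 -> G3/D4 P5 similar
  -> R2 @ bar 4 tick 0 v(0, 3): B3/A4 m7 -> G3/G4 P8 similar
  -> R3 @ bar 4 tick 0 v(1, 2): A4 above D4
  -> R4 @ bar 4 tick 0 v(0, 1): G3/A4 M2 untreated
  -> R3 @ bar 4 tick 1 v(1, 2): A4 above D4
  -> R3 @ bar 4 tick 2 v(1, 2): A4 above D4
  -> R3 @ bar 4 tick 3 v(1, 2): A4 above D4
  -> R1 @ bar 5 tick 0 v(0, 3): G3/G4 P8 -> B3/B4 P8 similar
  -> R4 @ bar 5 tick 0 v(0, 2): B3/A4 m7 untreated
  -> R8 @ bar 6 tick 0 v(0, 2): penult P8 not 3rd/6th
  -> R8 @ bar 6 tick 0 v(0, 3): penult P8 not 3rd/6th
  -> R1 @ bar 7 tick 0 v(2, 3): B4/B4 P1 -> C5/C5 P1 similar
  -> R6 @ bar 7 tick 3 v(0, 2): closes on m3
  -> R6 @ bar 7 tick 3 v(0, 3): closes on m3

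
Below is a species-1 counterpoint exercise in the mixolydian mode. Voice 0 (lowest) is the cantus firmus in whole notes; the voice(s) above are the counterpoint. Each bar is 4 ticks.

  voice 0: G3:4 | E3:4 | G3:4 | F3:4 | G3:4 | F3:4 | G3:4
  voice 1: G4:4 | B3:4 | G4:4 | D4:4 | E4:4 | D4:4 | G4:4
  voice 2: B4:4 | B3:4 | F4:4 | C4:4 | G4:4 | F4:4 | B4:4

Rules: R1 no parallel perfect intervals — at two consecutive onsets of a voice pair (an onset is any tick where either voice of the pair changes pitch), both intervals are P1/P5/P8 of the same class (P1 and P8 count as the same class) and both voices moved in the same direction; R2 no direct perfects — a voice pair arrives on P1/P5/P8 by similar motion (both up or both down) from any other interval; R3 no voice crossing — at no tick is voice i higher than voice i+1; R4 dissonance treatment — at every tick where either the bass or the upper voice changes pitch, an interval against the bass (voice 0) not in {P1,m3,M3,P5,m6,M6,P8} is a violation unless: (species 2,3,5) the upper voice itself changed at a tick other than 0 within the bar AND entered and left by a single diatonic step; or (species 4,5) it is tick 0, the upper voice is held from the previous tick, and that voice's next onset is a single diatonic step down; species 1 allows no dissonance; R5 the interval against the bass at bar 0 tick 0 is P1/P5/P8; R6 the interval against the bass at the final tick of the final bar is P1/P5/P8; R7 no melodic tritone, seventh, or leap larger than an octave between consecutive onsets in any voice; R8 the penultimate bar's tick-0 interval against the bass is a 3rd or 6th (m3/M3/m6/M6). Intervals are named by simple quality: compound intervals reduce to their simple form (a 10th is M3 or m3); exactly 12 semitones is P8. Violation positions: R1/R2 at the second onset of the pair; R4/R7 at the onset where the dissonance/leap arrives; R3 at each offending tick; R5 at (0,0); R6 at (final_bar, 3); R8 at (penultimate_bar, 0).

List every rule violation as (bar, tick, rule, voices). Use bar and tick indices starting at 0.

bar 0: v0=G3 v1=G4 v2=B4 downbeat M3
bar 1: v0=E3 v1=B3 v2=B3 downbeat P5
bar 2: v0=G3 v1=G4 v2=F4 downbeat m7
bar 3: v0=F3 v1=D4 v2=C4 downbeat P5
bar 4: v0=G3 v1=E4 v2=G4 downbeat P8
bar 5: v0=F3 v1=D4 v2=F4 downbeat P8
bar 6: v0=G3 v1=G4 v2=B4 downbeat M3
  -> R5 @ bar 0 tick 0 v(0, 2): opens on M3
  -> R2 @ bar 1 tick 0 v(0, 1): G3/G4 P8 -> E3/B3 P5 similar
  -> R2 @ bar 1 tick 0 v(0, 2): G3/B4 M3 -> E3/B3 P5 similar
  -> R2 @ bar 1 tick 0 v(1, 2): G4/B4 M3 -> B3/B3 P1 similar
  -> R2 @ bar 2 tick 0 v(0, 1): E3/B3 P5 -> G3/G4 P8 similar
  -> R3 @ bar 2 tick 0 v(1, 2): G4 above F4
  -> R4 @ bar 2 tick 0 v(0, 2): G3/F4 m7 untreated
  -> R7 @ bar 2 tick 0 v(2,): B3->F4 leap 6st
  -> R3 @ bar 2 tick 1 v(1, 2): G4 above F4
  -> R3 @ bar 2 tick 2 v(1, 2): G4 above F4
  -> R3 @ bar 2 tick 3 v(1, 2): G4 above F4
  -> R2 @ bar 3 tick 0 v(0, 2): G3/F4 m7 -> F3/C4 P5 similar
  -> R3 @ bar 3 tick 0 v(1, 2): D4 above C4
  -> R3 @ bar 3 tick 1 v(1, 2): D4 above C4
  -> R3 @ bar 3 tick 2 v(1, 2): D4 above C4
  -> R3 @ bar 3 tick 3 v(1, 2): D4 above C4
  -> R2 @ bar 4 tick 0 v(0, 2): F3/C4 P5 -> G3/G4 P8 similar
  -> R1 @ bar 5 tick 0 v(0, 2): G3/G4 P8 -> F3/F4 P8 similar
  -> R8 @ bar 5 tick 0 v(0, 2): penult P8 not 3rd/6th
  -> R2 @ bar 6 tick 0 v(0, 1): F3/D4 M6 -> G3/G4 P8 similar
  -> R7 @ bar 6 tick 0 v(2,): F4->B4 leap 6st
  -> R6 @ bar 6 tick 3 v(0, 2): closes on M3

(0, 0, R5, (0, 2))
(1, 0, R2, (0, 1))
(1, 0, R2, (0, 2))
(1, 0, R2, (1, 2))
(2, 0, R2, (0, 1))
(2, 0, R3, (1, 2))
(2, 0, R4, (0, 2))
(2, 0, R7, (2,))
(2, 1, R3, (1, 2))
(2, 2, R3, (1, 2))
(2, 3, R3, (1, 2))
(3, 0, R2, (0, 2))
(3, 0, R3, (1, 2))
(3, 1, R3, (1, 2))
(3, 2, R3, (1, 2))
(3, 3, R3, (1, 2))
(4, 0, R2, (0, 2))
(5, 0, R1, (0, 2))
(5, 0, R8, (0, 2))
(6, 0, R2, (0, 1))
(6, 0, R7, (2,))
(6, 3, R6, (0, 2))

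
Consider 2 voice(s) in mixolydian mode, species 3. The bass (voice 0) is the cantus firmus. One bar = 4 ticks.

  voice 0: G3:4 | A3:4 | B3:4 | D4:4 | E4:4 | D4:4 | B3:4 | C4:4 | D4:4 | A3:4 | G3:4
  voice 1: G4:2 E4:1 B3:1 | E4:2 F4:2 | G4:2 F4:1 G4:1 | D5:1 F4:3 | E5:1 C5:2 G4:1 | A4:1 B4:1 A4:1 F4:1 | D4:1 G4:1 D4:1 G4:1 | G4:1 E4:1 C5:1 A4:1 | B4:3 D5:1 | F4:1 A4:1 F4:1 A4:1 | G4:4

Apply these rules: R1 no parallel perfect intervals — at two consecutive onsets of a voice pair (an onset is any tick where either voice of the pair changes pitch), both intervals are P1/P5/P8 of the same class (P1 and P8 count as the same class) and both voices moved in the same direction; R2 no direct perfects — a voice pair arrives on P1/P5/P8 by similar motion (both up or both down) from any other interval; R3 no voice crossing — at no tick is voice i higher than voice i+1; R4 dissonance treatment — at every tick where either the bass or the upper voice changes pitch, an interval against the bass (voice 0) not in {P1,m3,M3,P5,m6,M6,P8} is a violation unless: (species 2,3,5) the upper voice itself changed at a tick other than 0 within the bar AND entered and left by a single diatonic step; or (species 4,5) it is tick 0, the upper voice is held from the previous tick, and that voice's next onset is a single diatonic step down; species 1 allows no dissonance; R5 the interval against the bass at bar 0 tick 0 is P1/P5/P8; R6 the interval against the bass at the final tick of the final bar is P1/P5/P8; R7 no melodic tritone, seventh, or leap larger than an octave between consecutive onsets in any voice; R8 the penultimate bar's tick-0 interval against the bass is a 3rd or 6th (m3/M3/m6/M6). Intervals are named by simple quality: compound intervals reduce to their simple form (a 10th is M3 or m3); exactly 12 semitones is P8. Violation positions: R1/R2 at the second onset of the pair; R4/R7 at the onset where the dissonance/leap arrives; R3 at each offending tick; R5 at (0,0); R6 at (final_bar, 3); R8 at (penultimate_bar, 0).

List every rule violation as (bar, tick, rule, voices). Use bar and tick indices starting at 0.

(1, 0, R2, (0, 1))
(3, 0, R2, (0, 1))
(4, 0, R2, (0, 1))
(4, 0, R7, (1,))
(10, 0, R1, (0, 1))

bar 0: v0=G3 v1=G4 downbeat P8
bar 1: v0=A3 v1=E4 downbeat P5
bar 2: v0=B3 v1=G4 downbeat m6
bar 3: v0=D4 v1=D5 downbeat P8
bar 4: v0=E4 v1=E5 downbeat P8
bar 5: v0=D4 v1=A4 downbeat P5
bar 6: v0=B3 v1=D4 downbeat m3
bar 7: v0=C4 v1=G4 downbeat P5
bar 8: v0=D4 v1=B4 downbeat M6
bar 9: v0=A3 v1=F4 downbeat m6
bar 10: v0=G3 v1=G4 downbeat P8
  -> R2 @ bar 1 tick 0 v(0, 1): G3/B3 M3 -> A3/E4 P5 similar
  -> R2 @ bar 3 tick 0 v(0, 1): B3/G4 m6 -> D4/D5 P8 similar
  -> R2 @ bar 4 tick 0 v(0, 1): D4/F4 m3 -> E4/E5 P8 similar
  -> R7 @ bar 4 tick 0 v(1,): F4->E5 leap 11st
  -> R1 @ bar 10 tick 0 v(0, 1): A3/A4 P8 -> G3/G4 P8 similar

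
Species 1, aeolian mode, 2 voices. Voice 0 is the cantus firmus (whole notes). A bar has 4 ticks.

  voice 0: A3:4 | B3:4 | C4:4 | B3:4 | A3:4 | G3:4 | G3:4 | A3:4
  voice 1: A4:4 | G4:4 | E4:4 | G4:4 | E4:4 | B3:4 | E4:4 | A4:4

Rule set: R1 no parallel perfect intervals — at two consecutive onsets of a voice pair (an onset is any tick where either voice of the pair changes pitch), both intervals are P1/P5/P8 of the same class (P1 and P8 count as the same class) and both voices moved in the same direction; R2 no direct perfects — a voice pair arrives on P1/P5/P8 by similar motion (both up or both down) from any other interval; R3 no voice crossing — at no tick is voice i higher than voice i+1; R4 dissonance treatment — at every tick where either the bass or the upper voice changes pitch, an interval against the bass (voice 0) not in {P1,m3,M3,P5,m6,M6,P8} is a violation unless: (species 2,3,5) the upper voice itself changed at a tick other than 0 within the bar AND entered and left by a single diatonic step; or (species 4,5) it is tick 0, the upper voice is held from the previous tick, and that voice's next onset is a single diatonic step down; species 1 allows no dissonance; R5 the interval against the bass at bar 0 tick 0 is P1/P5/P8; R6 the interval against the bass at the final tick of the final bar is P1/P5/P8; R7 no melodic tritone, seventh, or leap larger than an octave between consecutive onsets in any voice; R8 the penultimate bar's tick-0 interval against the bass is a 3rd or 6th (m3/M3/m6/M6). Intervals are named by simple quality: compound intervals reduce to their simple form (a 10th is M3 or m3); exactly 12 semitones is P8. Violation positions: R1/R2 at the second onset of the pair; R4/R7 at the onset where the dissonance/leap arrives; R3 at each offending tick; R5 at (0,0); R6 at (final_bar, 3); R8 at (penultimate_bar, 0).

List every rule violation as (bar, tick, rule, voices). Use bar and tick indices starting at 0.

bar 0: v0=A3 v1=A4 downbeat P8
bar 1: v0=B3 v1=G4 downbeat m6
bar 2: v0=C4 v1=E4 downbeat M3
bar 3: v0=B3 v1=G4 downbeat m6
bar 4: v0=A3 v1=E4 downbeat P5
bar 5: v0=G3 v1=B3 downbeat M3
bar 6: v0=G3 v1=E4 downbeat M6
bar 7: v0=A3 v1=A4 downbeat P8
  -> R2 @ bar 4 tick 0 v(0, 1): B3/G4 m6 -> A3/E4 P5 similar
  -> R2 @ bar 7 tick 0 v(0, 1): G3/E4 M6 -> A3/A4 P8 similar

(4, 0, R2, (0, 1))
(7, 0, R2, (0, 1))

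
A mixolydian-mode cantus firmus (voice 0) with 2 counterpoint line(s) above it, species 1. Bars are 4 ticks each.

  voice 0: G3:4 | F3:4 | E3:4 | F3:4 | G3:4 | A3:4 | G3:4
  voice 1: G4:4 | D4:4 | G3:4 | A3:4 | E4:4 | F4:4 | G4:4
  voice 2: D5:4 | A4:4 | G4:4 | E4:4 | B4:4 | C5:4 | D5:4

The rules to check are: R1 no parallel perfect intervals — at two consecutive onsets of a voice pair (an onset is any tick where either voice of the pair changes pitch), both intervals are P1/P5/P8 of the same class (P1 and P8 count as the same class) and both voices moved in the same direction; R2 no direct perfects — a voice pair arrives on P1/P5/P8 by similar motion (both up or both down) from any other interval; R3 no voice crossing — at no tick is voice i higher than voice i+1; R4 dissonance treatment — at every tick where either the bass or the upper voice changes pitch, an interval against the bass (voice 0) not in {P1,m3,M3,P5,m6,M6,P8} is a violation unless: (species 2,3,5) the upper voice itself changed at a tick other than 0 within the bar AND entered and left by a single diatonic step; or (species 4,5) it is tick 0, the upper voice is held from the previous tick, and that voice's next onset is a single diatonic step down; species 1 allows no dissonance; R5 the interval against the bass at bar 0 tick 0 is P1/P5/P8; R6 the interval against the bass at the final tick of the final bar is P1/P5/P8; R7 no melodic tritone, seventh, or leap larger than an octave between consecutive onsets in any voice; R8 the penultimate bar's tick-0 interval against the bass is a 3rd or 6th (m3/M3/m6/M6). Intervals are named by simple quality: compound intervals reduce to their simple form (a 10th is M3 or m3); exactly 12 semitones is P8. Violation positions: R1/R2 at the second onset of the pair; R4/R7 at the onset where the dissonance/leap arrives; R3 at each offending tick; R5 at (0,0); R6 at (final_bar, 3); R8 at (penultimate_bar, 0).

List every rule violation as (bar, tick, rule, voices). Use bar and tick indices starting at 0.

bar 0: v0=G3 v1=G4 v2=D5 downbeat P5
bar 1: v0=F3 v1=D4 v2=A4 downbeat M3
bar 2: v0=E3 v1=G3 v2=G4 downbeat m3
bar 3: v0=F3 v1=A3 v2=E4 downbeat M7
bar 4: v0=G3 v1=E4 v2=B4 downbeat M3
bar 5: v0=A3 v1=F4 v2=C5 downbeat m3
bar 6: v0=G3 v1=G4 v2=D5 downbeat P5
  -> R1 @ bar 1 tick 0 v(1, 2): G4/D5 P5 -> D4/A4 P5 similar
  -> R2 @ bar 2 tick 0 v(1, 2): D4/A4 P5 -> G3/G4 P8 similar
  -> R4 @ bar 3 tick 0 v(0, 2): F3/E4 M7 untreated
  -> R1 @ bar 4 tick 0 v(1, 2): A3/E4 P5 -> E4/B4 P5 similar
  -> R1 @ bar 5 tick 0 v(1, 2): E4/B4 P5 -> F4/C5 P5 similar
  -> R1 @ bar 6 tick 0 v(1, 2): F4/C5 P5 -> G4/D5 P5 similar

(1, 0, R1, (1, 2))
(2, 0, R2, (1, 2))
(3, 0, R4, (0, 2))
(4, 0, R1, (1, 2))
(5, 0, R1, (1, 2))
(6, 0, R1, (1, 2))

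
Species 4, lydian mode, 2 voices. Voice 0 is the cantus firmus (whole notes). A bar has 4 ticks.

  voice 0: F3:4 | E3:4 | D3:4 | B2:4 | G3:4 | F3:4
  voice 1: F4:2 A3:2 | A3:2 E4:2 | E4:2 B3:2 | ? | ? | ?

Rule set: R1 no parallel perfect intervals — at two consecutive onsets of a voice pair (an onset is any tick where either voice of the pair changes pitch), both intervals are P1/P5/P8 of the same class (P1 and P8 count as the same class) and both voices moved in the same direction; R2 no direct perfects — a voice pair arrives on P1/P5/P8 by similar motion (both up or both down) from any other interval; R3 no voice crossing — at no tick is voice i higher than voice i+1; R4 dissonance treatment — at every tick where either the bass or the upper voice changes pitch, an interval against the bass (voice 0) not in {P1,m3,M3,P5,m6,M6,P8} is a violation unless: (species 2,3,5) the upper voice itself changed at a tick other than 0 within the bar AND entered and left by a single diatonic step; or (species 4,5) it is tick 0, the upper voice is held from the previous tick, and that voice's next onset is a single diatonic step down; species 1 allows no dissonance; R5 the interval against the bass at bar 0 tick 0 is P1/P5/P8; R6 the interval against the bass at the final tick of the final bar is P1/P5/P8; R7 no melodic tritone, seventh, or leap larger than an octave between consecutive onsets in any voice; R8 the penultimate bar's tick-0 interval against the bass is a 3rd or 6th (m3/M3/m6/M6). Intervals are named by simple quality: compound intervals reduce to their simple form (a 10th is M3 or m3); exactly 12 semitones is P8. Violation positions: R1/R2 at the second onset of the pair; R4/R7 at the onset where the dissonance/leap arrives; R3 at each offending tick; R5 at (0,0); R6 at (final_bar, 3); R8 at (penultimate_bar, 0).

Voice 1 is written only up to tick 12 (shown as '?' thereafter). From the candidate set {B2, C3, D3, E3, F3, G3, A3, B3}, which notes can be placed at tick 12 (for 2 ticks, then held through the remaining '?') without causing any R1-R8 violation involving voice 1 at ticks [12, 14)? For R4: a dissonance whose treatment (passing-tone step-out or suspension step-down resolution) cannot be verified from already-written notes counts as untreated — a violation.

B2: violates R2
C3: violates R4,R7
D3: legal
E3: violates R4
F3: violates R4,R7
G3: legal
A3: violates R4
B3: legal

{B3, D3, G3}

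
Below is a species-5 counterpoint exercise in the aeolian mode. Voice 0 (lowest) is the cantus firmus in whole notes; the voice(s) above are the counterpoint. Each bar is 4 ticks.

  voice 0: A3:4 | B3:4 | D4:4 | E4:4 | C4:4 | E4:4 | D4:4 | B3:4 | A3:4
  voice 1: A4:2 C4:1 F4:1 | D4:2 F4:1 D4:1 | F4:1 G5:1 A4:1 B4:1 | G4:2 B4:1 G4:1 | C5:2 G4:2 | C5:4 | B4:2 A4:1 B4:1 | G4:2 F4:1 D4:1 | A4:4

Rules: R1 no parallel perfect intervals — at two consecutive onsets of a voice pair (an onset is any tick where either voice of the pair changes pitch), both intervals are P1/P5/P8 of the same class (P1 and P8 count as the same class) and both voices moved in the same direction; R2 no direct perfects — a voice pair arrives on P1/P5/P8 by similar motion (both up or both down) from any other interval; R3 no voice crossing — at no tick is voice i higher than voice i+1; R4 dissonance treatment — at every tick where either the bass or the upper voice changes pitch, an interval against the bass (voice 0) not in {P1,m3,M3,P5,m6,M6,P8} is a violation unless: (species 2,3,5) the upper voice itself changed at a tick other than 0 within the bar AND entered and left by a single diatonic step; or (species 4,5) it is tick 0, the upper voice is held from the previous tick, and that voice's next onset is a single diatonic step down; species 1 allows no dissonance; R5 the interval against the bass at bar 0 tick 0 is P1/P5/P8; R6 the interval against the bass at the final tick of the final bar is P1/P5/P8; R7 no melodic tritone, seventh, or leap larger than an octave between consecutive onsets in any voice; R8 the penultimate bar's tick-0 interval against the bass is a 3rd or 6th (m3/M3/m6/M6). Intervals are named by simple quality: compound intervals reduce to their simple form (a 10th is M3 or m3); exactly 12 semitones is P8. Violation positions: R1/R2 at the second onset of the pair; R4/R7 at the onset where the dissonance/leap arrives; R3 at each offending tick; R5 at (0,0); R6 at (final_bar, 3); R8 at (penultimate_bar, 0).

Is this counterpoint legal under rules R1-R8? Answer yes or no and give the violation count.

No (5 violations)

bar 0: v0=A3 v1=A4 (P8)
bar 1: v0=B3 v1=D4 (m3)
bar 2: v0=D4 v1=F4 (m3)
bar 3: v0=E4 v1=G4 (m3)
bar 4: v0=C4 v1=C5 (P8)
bar 5: v0=E4 v1=C5 (m6)
bar 6: v0=D4 v1=B4 (M6)
bar 7: v0=B3 v1=G4 (m6)
bar 8: v0=A3 v1=A4 (P8)
  R4 @ bar1.2: B3/F4 TT untreated
  R4 @ bar2.1: D4/G5 P4 untreated
  R7 @ bar2.1: F4->G5 leap 14st
  R7 @ bar2.2: G5->A4 leap 10st
  R4 @ bar7.2: B3/F4 TT untreated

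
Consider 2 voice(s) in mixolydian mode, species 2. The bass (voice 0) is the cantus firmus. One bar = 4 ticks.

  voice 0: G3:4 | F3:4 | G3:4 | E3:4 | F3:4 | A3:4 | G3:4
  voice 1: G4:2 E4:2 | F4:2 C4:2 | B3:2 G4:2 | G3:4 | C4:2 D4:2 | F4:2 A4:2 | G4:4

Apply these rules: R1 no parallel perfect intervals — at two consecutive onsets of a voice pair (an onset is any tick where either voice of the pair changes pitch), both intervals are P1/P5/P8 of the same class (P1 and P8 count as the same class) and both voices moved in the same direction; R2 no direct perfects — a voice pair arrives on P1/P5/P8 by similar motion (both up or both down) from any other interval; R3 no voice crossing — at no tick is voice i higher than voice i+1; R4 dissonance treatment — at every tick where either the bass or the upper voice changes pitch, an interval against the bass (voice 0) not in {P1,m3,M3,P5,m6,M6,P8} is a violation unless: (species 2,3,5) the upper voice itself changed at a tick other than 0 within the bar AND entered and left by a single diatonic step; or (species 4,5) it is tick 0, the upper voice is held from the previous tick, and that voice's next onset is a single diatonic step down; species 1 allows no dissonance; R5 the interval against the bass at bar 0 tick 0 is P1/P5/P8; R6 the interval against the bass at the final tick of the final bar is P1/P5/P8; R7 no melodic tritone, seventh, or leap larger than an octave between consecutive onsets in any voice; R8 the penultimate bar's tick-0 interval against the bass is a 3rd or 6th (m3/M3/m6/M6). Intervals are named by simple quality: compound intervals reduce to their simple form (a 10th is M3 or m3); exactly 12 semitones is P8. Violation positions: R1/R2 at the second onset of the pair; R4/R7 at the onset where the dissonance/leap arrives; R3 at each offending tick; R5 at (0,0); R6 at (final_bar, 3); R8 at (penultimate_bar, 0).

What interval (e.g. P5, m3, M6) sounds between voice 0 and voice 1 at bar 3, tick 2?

m3

voice 0=E3 voice 1=G3 -> m3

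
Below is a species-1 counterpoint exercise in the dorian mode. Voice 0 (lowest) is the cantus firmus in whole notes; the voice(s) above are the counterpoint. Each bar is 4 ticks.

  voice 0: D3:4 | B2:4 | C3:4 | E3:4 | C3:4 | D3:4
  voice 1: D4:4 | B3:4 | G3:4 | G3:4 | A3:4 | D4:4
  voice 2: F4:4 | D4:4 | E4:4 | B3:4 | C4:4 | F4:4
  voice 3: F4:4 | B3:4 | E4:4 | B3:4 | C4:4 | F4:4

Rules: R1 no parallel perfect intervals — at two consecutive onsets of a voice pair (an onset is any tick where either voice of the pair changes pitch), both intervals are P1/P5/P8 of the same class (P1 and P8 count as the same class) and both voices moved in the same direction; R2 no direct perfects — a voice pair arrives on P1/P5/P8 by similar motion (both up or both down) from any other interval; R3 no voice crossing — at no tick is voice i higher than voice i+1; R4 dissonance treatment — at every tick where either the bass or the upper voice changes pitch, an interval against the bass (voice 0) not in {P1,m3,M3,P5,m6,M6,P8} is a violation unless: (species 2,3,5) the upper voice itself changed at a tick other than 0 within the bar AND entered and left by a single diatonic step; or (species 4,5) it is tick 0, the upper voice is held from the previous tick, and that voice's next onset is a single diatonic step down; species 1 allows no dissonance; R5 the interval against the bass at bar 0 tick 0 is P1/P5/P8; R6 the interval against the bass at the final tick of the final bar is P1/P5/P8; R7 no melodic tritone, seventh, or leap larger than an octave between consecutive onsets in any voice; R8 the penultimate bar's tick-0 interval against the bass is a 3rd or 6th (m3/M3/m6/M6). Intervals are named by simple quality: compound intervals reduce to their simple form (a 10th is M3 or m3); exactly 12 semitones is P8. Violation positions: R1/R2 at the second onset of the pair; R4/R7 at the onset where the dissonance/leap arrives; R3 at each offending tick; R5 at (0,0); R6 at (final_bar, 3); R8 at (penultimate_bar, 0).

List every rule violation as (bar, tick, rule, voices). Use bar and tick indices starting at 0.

bar 0: v0=D3 v1=D4 v2=F4 v3=F4 downbeat m3
bar 1: v0=B2 v1=B3 v2=D4 v3=B3 downbeat P8
bar 2: v0=C3 v1=G3 v2=E4 v3=E4 downbeat M3
bar 3: v0=E3 v1=G3 v2=B3 v3=B3 downbeat P5
bar 4: v0=C3 v1=A3 v2=C4 v3=C4 downbeat P8
bar 5: v0=D3 v1=D4 v2=F4 v3=F4 downbeat m3
  -> R5 @ bar 0 tick 0 v(0, 2): opens on m3
  -> R5 @ bar 0 tick 0 v(0, 3): opens on m3
  -> R1 @ bar 1 tick 0 v(0, 1): D3/D4 P8 -> B2/B3 P8 similar
  -> R2 @ bar 1 tick 0 v(0, 3): D3/F4 m3 -> B2/B3 P8 similar
  -> R2 @ bar 1 tick 0 v(1, 3): D4/F4 m3 -> B3/B3 P1 similar
  -> R3 @ bar 1 tick 0 v(2, 3): D4 above B3
  -> R7 @ bar 1 tick 0 v(3,): F4->B3 leap 6st
  -> R3 @ bar 1 tick 1 v(2, 3): D4 above B3
  -> R3 @ bar 1 tick 2 v(2, 3): D4 above B3
  -> R3 @ bar 1 tick 3 v(2, 3): D4 above B3
  -> R2 @ bar 2 tick 0 v(2, 3): D4/B3 m3 -> E4/E4 P1 similar
  -> R1 @ bar 3 tick 0 v(2, 3): E4/E4 P1 -> B3/B3 P1 similar
  -> R1 @ bar 4 tick 0 v(2, 3): B3/B3 P1 -> C4/C4 P1 similar
  -> R8 @ bar 4 tick 0 v(0, 2): penult P8 not 3rd/6th
  -> R8 @ bar 4 tick 0 v(0, 3): penult P8 not 3rd/6th
  -> R1 @ bar 5 tick 0 v(2, 3): C4/C4 P1 -> F4/F4 P1 similar
  -> R2 @ bar 5 tick 0 v(0, 1): C3/A3 M6 -> D3/D4 P8 similar
  -> R6 @ bar 5 tick 3 v(0, 2): closes on m3
  -> R6 @ bar 5 tick 3 v(0, 3): closes on m3

(0, 0, R5, (0, 2))
(0, 0, R5, (0, 3))
(1, 0, R1, (0, 1))
(1, 0, R2, (0, 3))
(1, 0, R2, (1, 3))
(1, 0, R3, (2, 3))
(1, 0, R7, (3,))
(1, 1, R3, (2, 3))
(1, 2, R3, (2, 3))
(1, 3, R3, (2, 3))
(2, 0, R2, (2, 3))
(3, 0, R1, (2, 3))
(4, 0, R1, (2, 3))
(4, 0, R8, (0, 2))
(4, 0, R8, (0, 3))
(5, 0, R1, (2, 3))
(5, 0, R2, (0, 1))
(5, 3, R6, (0, 2))
(5, 3, R6, (0, 3))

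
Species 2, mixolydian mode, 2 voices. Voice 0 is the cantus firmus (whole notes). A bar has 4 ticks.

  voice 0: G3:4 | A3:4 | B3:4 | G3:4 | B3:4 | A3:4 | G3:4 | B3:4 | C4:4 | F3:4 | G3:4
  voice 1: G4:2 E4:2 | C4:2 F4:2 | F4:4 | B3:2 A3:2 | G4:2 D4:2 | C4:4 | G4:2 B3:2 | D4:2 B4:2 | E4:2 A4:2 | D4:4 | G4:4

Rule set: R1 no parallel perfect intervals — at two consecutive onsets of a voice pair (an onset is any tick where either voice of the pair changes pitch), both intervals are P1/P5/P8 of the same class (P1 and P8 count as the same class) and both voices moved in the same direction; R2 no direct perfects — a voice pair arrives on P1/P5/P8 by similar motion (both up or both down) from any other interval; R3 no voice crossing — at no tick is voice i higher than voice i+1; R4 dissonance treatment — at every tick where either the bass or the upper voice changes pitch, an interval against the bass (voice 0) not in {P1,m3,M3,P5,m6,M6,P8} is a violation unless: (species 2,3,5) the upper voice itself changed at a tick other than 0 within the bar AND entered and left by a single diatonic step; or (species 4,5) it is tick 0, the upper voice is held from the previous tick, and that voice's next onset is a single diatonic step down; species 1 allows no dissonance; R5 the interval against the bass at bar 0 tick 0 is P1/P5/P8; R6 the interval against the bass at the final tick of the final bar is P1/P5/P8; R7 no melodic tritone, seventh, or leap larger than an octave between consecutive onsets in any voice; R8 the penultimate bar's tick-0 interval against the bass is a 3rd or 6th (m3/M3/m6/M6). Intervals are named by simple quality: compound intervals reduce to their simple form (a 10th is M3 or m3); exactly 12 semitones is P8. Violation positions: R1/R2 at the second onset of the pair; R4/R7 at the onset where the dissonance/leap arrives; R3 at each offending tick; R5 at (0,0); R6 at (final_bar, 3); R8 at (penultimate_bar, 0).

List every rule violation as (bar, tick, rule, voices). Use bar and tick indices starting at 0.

bar 0: v0=G3 v1=G4 downbeat P8
bar 1: v0=A3 v1=C4 downbeat m3
bar 2: v0=B3 v1=F4 downbeat TT
bar 3: v0=G3 v1=B3 downbeat M3
bar 4: v0=B3 v1=G4 downbeat m6
bar 5: v0=A3 v1=C4 downbeat m3
bar 6: v0=G3 v1=G4 downbeat P8
bar 7: v0=B3 v1=D4 downbeat m3
bar 8: v0=C4 v1=E4 downbeat M3
bar 9: v0=F3 v1=D4 downbeat M6
bar 10: v0=G3 v1=G4 downbeat P8
  -> R4 @ bar 2 tick 0 v(0, 1): B3/F4 TT untreated
  -> R7 @ bar 3 tick 0 v(1,): F4->B3 leap 6st
  -> R4 @ bar 3 tick 2 v(0, 1): G3/A3 M2 untreated
  -> R7 @ bar 4 tick 0 v(1,): A3->G4 leap 10st
  -> R2 @ bar 10 tick 0 v(0, 1): F3/D4 M6 -> G3/G4 P8 similar

(2, 0, R4, (0, 1))
(3, 0, R7, (1,))
(3, 2, R4, (0, 1))
(4, 0, R7, (1,))
(10, 0, R2, (0, 1))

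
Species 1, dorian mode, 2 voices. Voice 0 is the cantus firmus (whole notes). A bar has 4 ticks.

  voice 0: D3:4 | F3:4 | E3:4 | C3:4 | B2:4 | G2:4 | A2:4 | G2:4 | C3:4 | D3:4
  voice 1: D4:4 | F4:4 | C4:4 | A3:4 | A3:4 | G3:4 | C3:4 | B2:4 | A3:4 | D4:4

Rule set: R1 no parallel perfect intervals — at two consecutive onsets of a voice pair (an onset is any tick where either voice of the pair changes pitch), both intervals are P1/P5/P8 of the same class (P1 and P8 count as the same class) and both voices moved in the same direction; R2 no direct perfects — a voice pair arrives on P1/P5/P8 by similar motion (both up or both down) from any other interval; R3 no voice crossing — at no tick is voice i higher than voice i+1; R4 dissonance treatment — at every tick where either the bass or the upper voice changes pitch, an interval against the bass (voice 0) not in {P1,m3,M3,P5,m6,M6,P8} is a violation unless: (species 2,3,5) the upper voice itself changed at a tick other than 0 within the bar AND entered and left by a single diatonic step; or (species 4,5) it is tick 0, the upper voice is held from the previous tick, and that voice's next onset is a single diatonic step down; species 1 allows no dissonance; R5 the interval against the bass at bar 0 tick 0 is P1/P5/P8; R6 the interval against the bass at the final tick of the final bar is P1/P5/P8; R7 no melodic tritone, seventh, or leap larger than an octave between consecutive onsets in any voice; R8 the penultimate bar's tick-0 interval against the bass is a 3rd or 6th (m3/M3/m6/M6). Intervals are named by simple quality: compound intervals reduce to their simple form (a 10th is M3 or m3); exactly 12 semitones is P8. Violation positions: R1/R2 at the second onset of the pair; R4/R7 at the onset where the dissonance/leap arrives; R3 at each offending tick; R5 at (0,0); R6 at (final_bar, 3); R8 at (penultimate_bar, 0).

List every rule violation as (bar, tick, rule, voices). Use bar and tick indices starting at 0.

bar 0: v0=D3 v1=D4 downbeat P8
bar 1: v0=F3 v1=F4 downbeat P8
bar 2: v0=E3 v1=C4 downbeat m6
bar 3: v0=C3 v1=A3 downbeat M6
bar 4: v0=B2 v1=A3 downbeat m7
bar 5: v0=G2 v1=G3 downbeat P8
bar 6: v0=A2 v1=C3 downbeat m3
bar 7: v0=G2 v1=B2 downbeat M3
bar 8: v0=C3 v1=A3 downbeat M6
bar 9: v0=D3 v1=D4 downbeat P8
  -> R1 @ bar 1 tick 0 v(0, 1): D3/D4 P8 -> F3/F4 P8 similar
  -> R4 @ bar 4 tick 0 v(0, 1): B2/A3 m7 untreated
  -> R2 @ bar 5 tick 0 v(0, 1): B2/A3 m7 -> G2/G3 P8 similar
  -> R7 @ bar 8 tick 0 v(1,): B2->A3 leap 10st
  -> R2 @ bar 9 tick 0 v(0, 1): C3/A3 M6 -> D3/D4 P8 similar

(1, 0, R1, (0, 1))
(4, 0, R4, (0, 1))
(5, 0, R2, (0, 1))
(8, 0, R7, (1,))
(9, 0, R2, (0, 1))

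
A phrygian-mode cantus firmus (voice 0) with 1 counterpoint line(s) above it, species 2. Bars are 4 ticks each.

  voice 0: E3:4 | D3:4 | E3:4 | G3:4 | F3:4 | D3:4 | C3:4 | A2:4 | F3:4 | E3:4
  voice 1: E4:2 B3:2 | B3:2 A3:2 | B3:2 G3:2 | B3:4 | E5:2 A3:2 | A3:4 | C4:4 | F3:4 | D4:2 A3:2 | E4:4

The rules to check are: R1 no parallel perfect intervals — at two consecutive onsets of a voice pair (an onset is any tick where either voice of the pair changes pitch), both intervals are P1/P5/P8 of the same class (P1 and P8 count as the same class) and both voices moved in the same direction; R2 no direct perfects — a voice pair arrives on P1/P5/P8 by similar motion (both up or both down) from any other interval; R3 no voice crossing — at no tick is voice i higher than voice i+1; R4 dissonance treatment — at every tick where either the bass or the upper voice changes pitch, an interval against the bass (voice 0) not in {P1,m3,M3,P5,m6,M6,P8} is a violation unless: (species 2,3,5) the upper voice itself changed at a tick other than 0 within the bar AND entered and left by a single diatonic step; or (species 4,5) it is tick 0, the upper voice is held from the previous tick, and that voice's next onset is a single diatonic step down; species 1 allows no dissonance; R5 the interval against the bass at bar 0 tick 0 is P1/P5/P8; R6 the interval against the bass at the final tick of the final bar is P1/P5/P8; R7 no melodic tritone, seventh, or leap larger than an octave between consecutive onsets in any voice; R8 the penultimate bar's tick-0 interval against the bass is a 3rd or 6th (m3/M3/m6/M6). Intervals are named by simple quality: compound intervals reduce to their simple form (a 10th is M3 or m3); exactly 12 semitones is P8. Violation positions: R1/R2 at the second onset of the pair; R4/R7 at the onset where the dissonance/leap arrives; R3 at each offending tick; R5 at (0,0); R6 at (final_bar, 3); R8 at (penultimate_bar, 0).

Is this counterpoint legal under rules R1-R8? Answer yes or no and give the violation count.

No (4 violations)

bar 0: v0=E3 v1=E4 (P8)
bar 1: v0=D3 v1=B3 (M6)
bar 2: v0=E3 v1=B3 (P5)
bar 3: v0=G3 v1=B3 (M3)
bar 4: v0=F3 v1=E5 (M7)
bar 5: v0=D3 v1=A3 (P5)
bar 6: v0=C3 v1=C4 (P8)
bar 7: v0=A2 v1=F3 (m6)
bar 8: v0=F3 v1=D4 (M6)
bar 9: v0=E3 v1=E4 (P8)
  R1 @ bar2.0: D3/A3 P5 -> E3/B3 P5 similar
  R4 @ bar4.0: F3/E5 M7 untreated
  R7 @ bar4.0: B3->E5 leap 17st
  R7 @ bar4.2: E5->A3 leap 19st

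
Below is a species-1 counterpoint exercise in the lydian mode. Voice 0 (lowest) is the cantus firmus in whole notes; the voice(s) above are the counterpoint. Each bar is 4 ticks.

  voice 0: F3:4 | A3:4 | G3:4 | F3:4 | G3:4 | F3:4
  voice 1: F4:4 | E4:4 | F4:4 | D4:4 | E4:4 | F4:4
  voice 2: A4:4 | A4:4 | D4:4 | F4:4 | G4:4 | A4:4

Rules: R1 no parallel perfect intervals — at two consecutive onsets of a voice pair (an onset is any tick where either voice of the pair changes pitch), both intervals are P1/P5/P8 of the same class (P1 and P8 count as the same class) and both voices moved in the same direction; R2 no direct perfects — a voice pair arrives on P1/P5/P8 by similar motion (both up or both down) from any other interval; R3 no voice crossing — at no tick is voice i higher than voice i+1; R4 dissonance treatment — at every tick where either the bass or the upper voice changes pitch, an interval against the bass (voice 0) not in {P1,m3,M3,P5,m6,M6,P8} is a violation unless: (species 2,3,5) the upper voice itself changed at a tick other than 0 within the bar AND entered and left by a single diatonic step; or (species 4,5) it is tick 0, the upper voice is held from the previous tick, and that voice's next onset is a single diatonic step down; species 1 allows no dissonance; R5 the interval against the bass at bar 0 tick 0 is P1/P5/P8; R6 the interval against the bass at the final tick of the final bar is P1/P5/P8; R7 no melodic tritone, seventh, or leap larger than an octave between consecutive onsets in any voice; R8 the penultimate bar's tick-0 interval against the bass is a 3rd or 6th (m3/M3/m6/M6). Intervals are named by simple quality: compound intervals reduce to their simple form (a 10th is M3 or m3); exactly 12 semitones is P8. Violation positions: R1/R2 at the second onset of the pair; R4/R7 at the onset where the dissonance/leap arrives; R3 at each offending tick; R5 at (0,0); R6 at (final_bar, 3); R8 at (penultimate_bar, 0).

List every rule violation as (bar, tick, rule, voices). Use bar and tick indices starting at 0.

bar 0: v0=F3 v1=F4 v2=A4 downbeat M3
bar 1: v0=A3 v1=E4 v2=A4 downbeat P8
bar 2: v0=G3 v1=F4 v2=D4 downbeat P5
bar 3: v0=F3 v1=D4 v2=F4 downbeat P8
bar 4: v0=G3 v1=E4 v2=G4 downbeat P8
bar 5: v0=F3 v1=F4 v2=A4 downbeat M3
  -> R5 @ bar 0 tick 0 v(0, 2): opens on M3
  -> R2 @ bar 2 tick 0 v(0, 2): A3/A4 P8 -> G3/D4 P5 similar
  -> R3 @ bar 2 tick 0 v(1, 2): F4 above D4
  -> R4 @ bar 2 tick 0 v(0, 1): G3/F4 m7 untreated
  -> R3 @ bar 2 tick 1 v(1, 2): F4 above D4
  -> R3 @ bar 2 tick 2 v(1, 2): F4 above D4
  -> R3 @ bar 2 tick 3 v(1, 2): F4 above D4
  -> R1 @ bar 4 tick 0 v(0, 2): F3/F4 P8 -> G3/G4 P8 similar
  -> R8 @ bar 4 tick 0 v(0, 2): penult P8 not 3rd/6th
  -> R6 @ bar 5 tick 3 v(0, 2): closes on M3

(0, 0, R5, (0, 2))
(2, 0, R2, (0, 2))
(2, 0, R3, (1, 2))
(2, 0, R4, (0, 1))
(2, 1, R3, (1, 2))
(2, 2, R3, (1, 2))
(2, 3, R3, (1, 2))
(4, 0, R1, (0, 2))
(4, 0, R8, (0, 2))
(5, 3, R6, (0, 2))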